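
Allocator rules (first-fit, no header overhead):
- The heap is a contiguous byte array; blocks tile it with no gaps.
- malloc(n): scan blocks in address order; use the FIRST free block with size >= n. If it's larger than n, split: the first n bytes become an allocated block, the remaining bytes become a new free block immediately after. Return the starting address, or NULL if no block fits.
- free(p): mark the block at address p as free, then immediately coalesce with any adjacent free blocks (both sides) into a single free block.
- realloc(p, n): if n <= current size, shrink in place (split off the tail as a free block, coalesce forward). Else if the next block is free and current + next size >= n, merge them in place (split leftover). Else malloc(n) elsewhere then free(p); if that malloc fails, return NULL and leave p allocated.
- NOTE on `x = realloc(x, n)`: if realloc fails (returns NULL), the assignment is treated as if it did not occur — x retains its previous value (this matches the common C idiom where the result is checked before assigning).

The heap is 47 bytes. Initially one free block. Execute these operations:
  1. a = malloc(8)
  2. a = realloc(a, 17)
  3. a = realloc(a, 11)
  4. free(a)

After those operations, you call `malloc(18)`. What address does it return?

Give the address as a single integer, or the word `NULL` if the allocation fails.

Answer: 0

Derivation:
Op 1: a = malloc(8) -> a = 0; heap: [0-7 ALLOC][8-46 FREE]
Op 2: a = realloc(a, 17) -> a = 0; heap: [0-16 ALLOC][17-46 FREE]
Op 3: a = realloc(a, 11) -> a = 0; heap: [0-10 ALLOC][11-46 FREE]
Op 4: free(a) -> (freed a); heap: [0-46 FREE]
malloc(18): first-fit scan over [0-46 FREE] -> 0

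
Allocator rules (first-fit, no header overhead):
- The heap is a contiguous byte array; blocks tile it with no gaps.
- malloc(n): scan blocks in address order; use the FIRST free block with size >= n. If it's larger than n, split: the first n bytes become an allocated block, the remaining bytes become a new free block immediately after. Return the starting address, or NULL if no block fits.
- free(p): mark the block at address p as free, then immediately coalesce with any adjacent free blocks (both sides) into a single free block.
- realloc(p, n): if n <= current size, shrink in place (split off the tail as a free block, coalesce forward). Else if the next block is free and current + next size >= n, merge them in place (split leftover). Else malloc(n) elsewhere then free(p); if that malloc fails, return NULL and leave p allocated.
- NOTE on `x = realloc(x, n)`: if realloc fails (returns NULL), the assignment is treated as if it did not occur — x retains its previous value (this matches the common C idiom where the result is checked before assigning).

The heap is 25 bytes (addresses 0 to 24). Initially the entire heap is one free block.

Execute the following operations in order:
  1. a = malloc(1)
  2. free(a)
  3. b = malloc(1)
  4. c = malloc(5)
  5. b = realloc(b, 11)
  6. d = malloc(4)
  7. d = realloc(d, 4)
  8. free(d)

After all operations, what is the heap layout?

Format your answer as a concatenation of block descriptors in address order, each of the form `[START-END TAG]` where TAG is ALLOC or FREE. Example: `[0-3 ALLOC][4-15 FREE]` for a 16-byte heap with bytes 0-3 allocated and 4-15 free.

Op 1: a = malloc(1) -> a = 0; heap: [0-0 ALLOC][1-24 FREE]
Op 2: free(a) -> (freed a); heap: [0-24 FREE]
Op 3: b = malloc(1) -> b = 0; heap: [0-0 ALLOC][1-24 FREE]
Op 4: c = malloc(5) -> c = 1; heap: [0-0 ALLOC][1-5 ALLOC][6-24 FREE]
Op 5: b = realloc(b, 11) -> b = 6; heap: [0-0 FREE][1-5 ALLOC][6-16 ALLOC][17-24 FREE]
Op 6: d = malloc(4) -> d = 17; heap: [0-0 FREE][1-5 ALLOC][6-16 ALLOC][17-20 ALLOC][21-24 FREE]
Op 7: d = realloc(d, 4) -> d = 17; heap: [0-0 FREE][1-5 ALLOC][6-16 ALLOC][17-20 ALLOC][21-24 FREE]
Op 8: free(d) -> (freed d); heap: [0-0 FREE][1-5 ALLOC][6-16 ALLOC][17-24 FREE]

Answer: [0-0 FREE][1-5 ALLOC][6-16 ALLOC][17-24 FREE]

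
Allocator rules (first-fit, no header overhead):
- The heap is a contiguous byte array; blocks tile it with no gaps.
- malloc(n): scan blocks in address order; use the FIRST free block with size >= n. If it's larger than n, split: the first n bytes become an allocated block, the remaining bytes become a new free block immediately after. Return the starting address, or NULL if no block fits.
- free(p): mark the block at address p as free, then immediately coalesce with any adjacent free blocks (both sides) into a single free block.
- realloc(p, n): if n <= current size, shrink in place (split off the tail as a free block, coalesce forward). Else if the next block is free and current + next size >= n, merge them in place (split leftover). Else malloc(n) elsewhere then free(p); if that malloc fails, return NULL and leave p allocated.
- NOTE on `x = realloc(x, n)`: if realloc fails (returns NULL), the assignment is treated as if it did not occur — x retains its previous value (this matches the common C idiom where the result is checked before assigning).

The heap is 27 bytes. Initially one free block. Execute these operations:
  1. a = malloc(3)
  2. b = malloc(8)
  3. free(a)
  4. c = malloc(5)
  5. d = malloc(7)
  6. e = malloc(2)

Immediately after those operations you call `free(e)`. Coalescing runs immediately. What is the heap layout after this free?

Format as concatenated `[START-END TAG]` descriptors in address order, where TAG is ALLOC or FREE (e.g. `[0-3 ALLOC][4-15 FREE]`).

Answer: [0-2 FREE][3-10 ALLOC][11-15 ALLOC][16-22 ALLOC][23-26 FREE]

Derivation:
Op 1: a = malloc(3) -> a = 0; heap: [0-2 ALLOC][3-26 FREE]
Op 2: b = malloc(8) -> b = 3; heap: [0-2 ALLOC][3-10 ALLOC][11-26 FREE]
Op 3: free(a) -> (freed a); heap: [0-2 FREE][3-10 ALLOC][11-26 FREE]
Op 4: c = malloc(5) -> c = 11; heap: [0-2 FREE][3-10 ALLOC][11-15 ALLOC][16-26 FREE]
Op 5: d = malloc(7) -> d = 16; heap: [0-2 FREE][3-10 ALLOC][11-15 ALLOC][16-22 ALLOC][23-26 FREE]
Op 6: e = malloc(2) -> e = 0; heap: [0-1 ALLOC][2-2 FREE][3-10 ALLOC][11-15 ALLOC][16-22 ALLOC][23-26 FREE]
free(e): e = 0 -> block [0-1 ALLOC]; mark free, coalesce with adjacent free neighbors -> [0-2 FREE][3-10 ALLOC][11-15 ALLOC][16-22 ALLOC][23-26 FREE]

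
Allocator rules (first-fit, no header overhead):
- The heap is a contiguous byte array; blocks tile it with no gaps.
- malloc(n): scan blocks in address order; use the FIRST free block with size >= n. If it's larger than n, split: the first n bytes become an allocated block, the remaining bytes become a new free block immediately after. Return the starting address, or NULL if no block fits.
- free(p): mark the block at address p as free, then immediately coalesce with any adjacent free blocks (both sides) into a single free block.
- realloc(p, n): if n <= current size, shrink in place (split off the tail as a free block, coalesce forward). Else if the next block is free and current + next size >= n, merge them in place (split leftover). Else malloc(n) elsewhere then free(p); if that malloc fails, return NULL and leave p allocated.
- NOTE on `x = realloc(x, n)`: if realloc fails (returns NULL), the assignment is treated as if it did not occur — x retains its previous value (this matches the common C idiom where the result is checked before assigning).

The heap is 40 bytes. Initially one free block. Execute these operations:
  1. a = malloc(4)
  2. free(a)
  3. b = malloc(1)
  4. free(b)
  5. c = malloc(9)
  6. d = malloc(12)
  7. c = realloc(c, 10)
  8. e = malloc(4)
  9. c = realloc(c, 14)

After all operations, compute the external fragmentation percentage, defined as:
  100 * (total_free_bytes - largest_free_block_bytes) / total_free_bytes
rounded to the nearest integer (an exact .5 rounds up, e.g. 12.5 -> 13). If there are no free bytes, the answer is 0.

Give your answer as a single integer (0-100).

Answer: 50

Derivation:
Op 1: a = malloc(4) -> a = 0; heap: [0-3 ALLOC][4-39 FREE]
Op 2: free(a) -> (freed a); heap: [0-39 FREE]
Op 3: b = malloc(1) -> b = 0; heap: [0-0 ALLOC][1-39 FREE]
Op 4: free(b) -> (freed b); heap: [0-39 FREE]
Op 5: c = malloc(9) -> c = 0; heap: [0-8 ALLOC][9-39 FREE]
Op 6: d = malloc(12) -> d = 9; heap: [0-8 ALLOC][9-20 ALLOC][21-39 FREE]
Op 7: c = realloc(c, 10) -> c = 21; heap: [0-8 FREE][9-20 ALLOC][21-30 ALLOC][31-39 FREE]
Op 8: e = malloc(4) -> e = 0; heap: [0-3 ALLOC][4-8 FREE][9-20 ALLOC][21-30 ALLOC][31-39 FREE]
Op 9: c = realloc(c, 14) -> c = 21; heap: [0-3 ALLOC][4-8 FREE][9-20 ALLOC][21-34 ALLOC][35-39 FREE]
Free blocks: [5 5] total_free=10 largest=5 -> 100*(10-5)/10 = 500/10 = 50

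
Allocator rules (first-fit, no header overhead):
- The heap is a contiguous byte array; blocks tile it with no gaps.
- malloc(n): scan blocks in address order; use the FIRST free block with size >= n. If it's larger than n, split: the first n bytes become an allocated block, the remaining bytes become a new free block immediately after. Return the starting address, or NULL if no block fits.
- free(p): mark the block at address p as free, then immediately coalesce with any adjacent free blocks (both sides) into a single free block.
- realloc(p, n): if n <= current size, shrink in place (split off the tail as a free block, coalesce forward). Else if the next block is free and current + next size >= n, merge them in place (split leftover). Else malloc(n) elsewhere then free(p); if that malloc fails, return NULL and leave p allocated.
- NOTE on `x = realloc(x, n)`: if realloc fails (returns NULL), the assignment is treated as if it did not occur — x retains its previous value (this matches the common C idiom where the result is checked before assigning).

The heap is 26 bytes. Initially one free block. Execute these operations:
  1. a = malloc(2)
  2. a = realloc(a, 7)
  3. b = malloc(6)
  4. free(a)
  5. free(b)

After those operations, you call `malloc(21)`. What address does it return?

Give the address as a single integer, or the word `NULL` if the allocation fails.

Answer: 0

Derivation:
Op 1: a = malloc(2) -> a = 0; heap: [0-1 ALLOC][2-25 FREE]
Op 2: a = realloc(a, 7) -> a = 0; heap: [0-6 ALLOC][7-25 FREE]
Op 3: b = malloc(6) -> b = 7; heap: [0-6 ALLOC][7-12 ALLOC][13-25 FREE]
Op 4: free(a) -> (freed a); heap: [0-6 FREE][7-12 ALLOC][13-25 FREE]
Op 5: free(b) -> (freed b); heap: [0-25 FREE]
malloc(21): first-fit scan over [0-25 FREE] -> 0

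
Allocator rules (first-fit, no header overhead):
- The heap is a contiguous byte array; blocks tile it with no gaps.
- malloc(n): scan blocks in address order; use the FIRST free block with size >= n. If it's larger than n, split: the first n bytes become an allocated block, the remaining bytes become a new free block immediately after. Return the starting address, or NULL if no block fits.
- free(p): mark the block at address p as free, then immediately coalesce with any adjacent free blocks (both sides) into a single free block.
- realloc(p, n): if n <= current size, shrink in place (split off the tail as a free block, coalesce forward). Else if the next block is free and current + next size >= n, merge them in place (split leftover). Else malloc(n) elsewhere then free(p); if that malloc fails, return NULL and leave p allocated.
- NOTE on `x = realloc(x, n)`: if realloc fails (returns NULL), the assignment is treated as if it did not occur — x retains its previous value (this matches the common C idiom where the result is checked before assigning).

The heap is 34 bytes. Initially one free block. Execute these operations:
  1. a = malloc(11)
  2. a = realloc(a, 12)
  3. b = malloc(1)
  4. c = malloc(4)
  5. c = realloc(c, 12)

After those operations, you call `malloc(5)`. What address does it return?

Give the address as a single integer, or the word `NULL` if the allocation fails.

Answer: 25

Derivation:
Op 1: a = malloc(11) -> a = 0; heap: [0-10 ALLOC][11-33 FREE]
Op 2: a = realloc(a, 12) -> a = 0; heap: [0-11 ALLOC][12-33 FREE]
Op 3: b = malloc(1) -> b = 12; heap: [0-11 ALLOC][12-12 ALLOC][13-33 FREE]
Op 4: c = malloc(4) -> c = 13; heap: [0-11 ALLOC][12-12 ALLOC][13-16 ALLOC][17-33 FREE]
Op 5: c = realloc(c, 12) -> c = 13; heap: [0-11 ALLOC][12-12 ALLOC][13-24 ALLOC][25-33 FREE]
malloc(5): first-fit scan over [0-11 ALLOC][12-12 ALLOC][13-24 ALLOC][25-33 FREE] -> 25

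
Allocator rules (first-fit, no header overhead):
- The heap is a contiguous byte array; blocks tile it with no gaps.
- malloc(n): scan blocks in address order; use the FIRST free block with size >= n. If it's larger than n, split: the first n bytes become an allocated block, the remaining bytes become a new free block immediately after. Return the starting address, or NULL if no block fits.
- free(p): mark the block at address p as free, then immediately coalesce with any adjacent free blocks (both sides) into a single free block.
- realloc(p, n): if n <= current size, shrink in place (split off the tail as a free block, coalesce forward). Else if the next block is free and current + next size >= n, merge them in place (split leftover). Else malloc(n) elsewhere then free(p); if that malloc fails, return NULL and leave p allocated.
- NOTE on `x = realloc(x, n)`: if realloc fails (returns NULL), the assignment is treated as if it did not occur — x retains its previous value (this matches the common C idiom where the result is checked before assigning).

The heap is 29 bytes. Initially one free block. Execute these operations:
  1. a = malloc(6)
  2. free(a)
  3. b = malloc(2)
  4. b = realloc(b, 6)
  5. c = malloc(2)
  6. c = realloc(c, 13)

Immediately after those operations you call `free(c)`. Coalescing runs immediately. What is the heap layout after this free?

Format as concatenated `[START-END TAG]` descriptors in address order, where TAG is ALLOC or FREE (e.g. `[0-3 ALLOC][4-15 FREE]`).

Answer: [0-5 ALLOC][6-28 FREE]

Derivation:
Op 1: a = malloc(6) -> a = 0; heap: [0-5 ALLOC][6-28 FREE]
Op 2: free(a) -> (freed a); heap: [0-28 FREE]
Op 3: b = malloc(2) -> b = 0; heap: [0-1 ALLOC][2-28 FREE]
Op 4: b = realloc(b, 6) -> b = 0; heap: [0-5 ALLOC][6-28 FREE]
Op 5: c = malloc(2) -> c = 6; heap: [0-5 ALLOC][6-7 ALLOC][8-28 FREE]
Op 6: c = realloc(c, 13) -> c = 6; heap: [0-5 ALLOC][6-18 ALLOC][19-28 FREE]
free(c): c = 6 -> block [6-18 ALLOC]; mark free, coalesce with adjacent free neighbors -> [0-5 ALLOC][6-28 FREE]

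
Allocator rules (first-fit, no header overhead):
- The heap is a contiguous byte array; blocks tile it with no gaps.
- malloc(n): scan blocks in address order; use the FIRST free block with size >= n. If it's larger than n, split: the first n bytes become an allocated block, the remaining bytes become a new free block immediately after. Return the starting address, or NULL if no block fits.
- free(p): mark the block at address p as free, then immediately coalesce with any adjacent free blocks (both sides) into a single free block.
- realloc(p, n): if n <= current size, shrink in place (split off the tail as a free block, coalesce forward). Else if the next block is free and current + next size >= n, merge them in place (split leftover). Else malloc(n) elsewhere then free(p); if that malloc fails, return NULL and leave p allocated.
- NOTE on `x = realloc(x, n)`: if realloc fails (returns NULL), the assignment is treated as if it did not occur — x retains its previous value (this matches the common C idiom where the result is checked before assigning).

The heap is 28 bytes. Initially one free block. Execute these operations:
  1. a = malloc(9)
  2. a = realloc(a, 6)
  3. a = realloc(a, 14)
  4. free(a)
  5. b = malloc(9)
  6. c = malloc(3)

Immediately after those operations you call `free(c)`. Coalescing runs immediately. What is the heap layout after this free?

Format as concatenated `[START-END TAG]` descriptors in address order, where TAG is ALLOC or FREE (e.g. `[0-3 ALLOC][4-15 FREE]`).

Answer: [0-8 ALLOC][9-27 FREE]

Derivation:
Op 1: a = malloc(9) -> a = 0; heap: [0-8 ALLOC][9-27 FREE]
Op 2: a = realloc(a, 6) -> a = 0; heap: [0-5 ALLOC][6-27 FREE]
Op 3: a = realloc(a, 14) -> a = 0; heap: [0-13 ALLOC][14-27 FREE]
Op 4: free(a) -> (freed a); heap: [0-27 FREE]
Op 5: b = malloc(9) -> b = 0; heap: [0-8 ALLOC][9-27 FREE]
Op 6: c = malloc(3) -> c = 9; heap: [0-8 ALLOC][9-11 ALLOC][12-27 FREE]
free(c): c = 9 -> block [9-11 ALLOC]; mark free, coalesce with adjacent free neighbors -> [0-8 ALLOC][9-27 FREE]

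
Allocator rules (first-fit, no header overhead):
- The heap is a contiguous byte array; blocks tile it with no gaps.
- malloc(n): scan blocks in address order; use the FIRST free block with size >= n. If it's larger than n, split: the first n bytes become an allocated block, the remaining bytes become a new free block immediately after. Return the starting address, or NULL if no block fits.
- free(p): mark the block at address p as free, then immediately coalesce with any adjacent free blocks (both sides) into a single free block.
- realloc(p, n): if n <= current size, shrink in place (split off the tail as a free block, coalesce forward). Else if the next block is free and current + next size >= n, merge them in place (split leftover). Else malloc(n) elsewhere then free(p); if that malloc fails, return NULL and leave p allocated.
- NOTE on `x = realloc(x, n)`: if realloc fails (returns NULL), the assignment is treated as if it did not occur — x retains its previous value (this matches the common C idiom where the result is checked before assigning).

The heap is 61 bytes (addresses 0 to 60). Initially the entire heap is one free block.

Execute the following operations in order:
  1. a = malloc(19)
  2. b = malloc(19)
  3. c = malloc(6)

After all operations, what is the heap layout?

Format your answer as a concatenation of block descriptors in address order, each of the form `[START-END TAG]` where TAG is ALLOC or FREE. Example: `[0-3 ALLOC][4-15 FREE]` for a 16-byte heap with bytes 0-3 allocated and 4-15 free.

Op 1: a = malloc(19) -> a = 0; heap: [0-18 ALLOC][19-60 FREE]
Op 2: b = malloc(19) -> b = 19; heap: [0-18 ALLOC][19-37 ALLOC][38-60 FREE]
Op 3: c = malloc(6) -> c = 38; heap: [0-18 ALLOC][19-37 ALLOC][38-43 ALLOC][44-60 FREE]

Answer: [0-18 ALLOC][19-37 ALLOC][38-43 ALLOC][44-60 FREE]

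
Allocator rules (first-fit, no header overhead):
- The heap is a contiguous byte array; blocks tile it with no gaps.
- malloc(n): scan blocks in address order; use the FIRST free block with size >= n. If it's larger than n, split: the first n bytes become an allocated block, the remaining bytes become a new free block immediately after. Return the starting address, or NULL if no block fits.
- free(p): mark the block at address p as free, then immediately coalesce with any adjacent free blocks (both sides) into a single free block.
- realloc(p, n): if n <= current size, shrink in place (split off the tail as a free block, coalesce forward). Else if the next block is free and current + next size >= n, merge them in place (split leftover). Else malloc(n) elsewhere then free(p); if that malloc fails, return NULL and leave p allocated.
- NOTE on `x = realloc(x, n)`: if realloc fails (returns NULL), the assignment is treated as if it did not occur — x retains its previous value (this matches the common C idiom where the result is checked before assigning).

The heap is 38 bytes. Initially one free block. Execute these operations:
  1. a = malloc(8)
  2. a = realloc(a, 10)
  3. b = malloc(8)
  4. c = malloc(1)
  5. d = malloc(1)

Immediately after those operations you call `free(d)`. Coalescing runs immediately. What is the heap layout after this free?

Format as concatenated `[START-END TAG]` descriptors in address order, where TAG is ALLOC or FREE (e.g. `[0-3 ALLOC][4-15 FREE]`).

Answer: [0-9 ALLOC][10-17 ALLOC][18-18 ALLOC][19-37 FREE]

Derivation:
Op 1: a = malloc(8) -> a = 0; heap: [0-7 ALLOC][8-37 FREE]
Op 2: a = realloc(a, 10) -> a = 0; heap: [0-9 ALLOC][10-37 FREE]
Op 3: b = malloc(8) -> b = 10; heap: [0-9 ALLOC][10-17 ALLOC][18-37 FREE]
Op 4: c = malloc(1) -> c = 18; heap: [0-9 ALLOC][10-17 ALLOC][18-18 ALLOC][19-37 FREE]
Op 5: d = malloc(1) -> d = 19; heap: [0-9 ALLOC][10-17 ALLOC][18-18 ALLOC][19-19 ALLOC][20-37 FREE]
free(d): d = 19 -> block [19-19 ALLOC]; mark free, coalesce with adjacent free neighbors -> [0-9 ALLOC][10-17 ALLOC][18-18 ALLOC][19-37 FREE]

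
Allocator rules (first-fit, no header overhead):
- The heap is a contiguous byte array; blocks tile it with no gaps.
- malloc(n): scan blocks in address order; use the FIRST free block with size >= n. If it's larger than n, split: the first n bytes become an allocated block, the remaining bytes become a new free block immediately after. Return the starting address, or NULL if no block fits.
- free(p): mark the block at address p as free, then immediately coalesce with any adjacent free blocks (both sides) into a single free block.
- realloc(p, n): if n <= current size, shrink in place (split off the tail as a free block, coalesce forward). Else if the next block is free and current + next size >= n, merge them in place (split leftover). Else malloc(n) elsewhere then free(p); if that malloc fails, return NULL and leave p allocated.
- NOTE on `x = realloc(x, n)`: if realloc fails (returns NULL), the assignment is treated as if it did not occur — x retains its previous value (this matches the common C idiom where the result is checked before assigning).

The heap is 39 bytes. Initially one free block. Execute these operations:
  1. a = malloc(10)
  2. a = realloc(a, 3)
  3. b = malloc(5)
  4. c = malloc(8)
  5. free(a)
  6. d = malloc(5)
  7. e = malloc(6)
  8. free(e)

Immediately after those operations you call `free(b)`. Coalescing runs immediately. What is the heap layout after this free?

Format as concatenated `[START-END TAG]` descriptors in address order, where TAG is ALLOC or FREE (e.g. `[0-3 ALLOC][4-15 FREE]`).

Op 1: a = malloc(10) -> a = 0; heap: [0-9 ALLOC][10-38 FREE]
Op 2: a = realloc(a, 3) -> a = 0; heap: [0-2 ALLOC][3-38 FREE]
Op 3: b = malloc(5) -> b = 3; heap: [0-2 ALLOC][3-7 ALLOC][8-38 FREE]
Op 4: c = malloc(8) -> c = 8; heap: [0-2 ALLOC][3-7 ALLOC][8-15 ALLOC][16-38 FREE]
Op 5: free(a) -> (freed a); heap: [0-2 FREE][3-7 ALLOC][8-15 ALLOC][16-38 FREE]
Op 6: d = malloc(5) -> d = 16; heap: [0-2 FREE][3-7 ALLOC][8-15 ALLOC][16-20 ALLOC][21-38 FREE]
Op 7: e = malloc(6) -> e = 21; heap: [0-2 FREE][3-7 ALLOC][8-15 ALLOC][16-20 ALLOC][21-26 ALLOC][27-38 FREE]
Op 8: free(e) -> (freed e); heap: [0-2 FREE][3-7 ALLOC][8-15 ALLOC][16-20 ALLOC][21-38 FREE]
free(b): b = 3 -> block [3-7 ALLOC]; mark free, coalesce with adjacent free neighbors -> [0-7 FREE][8-15 ALLOC][16-20 ALLOC][21-38 FREE]

Answer: [0-7 FREE][8-15 ALLOC][16-20 ALLOC][21-38 FREE]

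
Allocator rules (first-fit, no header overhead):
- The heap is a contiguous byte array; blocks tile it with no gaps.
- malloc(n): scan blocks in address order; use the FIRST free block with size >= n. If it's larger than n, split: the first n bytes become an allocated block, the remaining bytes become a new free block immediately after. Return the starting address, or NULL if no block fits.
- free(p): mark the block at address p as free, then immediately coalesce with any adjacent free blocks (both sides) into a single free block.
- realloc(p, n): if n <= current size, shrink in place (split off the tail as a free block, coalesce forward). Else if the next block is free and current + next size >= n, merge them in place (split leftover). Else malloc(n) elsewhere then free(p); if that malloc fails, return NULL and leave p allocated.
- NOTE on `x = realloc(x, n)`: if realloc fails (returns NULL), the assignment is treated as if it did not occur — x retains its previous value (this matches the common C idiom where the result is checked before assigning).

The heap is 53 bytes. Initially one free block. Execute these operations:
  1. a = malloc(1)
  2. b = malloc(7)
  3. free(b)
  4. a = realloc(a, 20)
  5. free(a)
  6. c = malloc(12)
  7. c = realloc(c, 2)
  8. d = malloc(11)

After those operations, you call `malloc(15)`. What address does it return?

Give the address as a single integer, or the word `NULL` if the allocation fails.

Answer: 13

Derivation:
Op 1: a = malloc(1) -> a = 0; heap: [0-0 ALLOC][1-52 FREE]
Op 2: b = malloc(7) -> b = 1; heap: [0-0 ALLOC][1-7 ALLOC][8-52 FREE]
Op 3: free(b) -> (freed b); heap: [0-0 ALLOC][1-52 FREE]
Op 4: a = realloc(a, 20) -> a = 0; heap: [0-19 ALLOC][20-52 FREE]
Op 5: free(a) -> (freed a); heap: [0-52 FREE]
Op 6: c = malloc(12) -> c = 0; heap: [0-11 ALLOC][12-52 FREE]
Op 7: c = realloc(c, 2) -> c = 0; heap: [0-1 ALLOC][2-52 FREE]
Op 8: d = malloc(11) -> d = 2; heap: [0-1 ALLOC][2-12 ALLOC][13-52 FREE]
malloc(15): first-fit scan over [0-1 ALLOC][2-12 ALLOC][13-52 FREE] -> 13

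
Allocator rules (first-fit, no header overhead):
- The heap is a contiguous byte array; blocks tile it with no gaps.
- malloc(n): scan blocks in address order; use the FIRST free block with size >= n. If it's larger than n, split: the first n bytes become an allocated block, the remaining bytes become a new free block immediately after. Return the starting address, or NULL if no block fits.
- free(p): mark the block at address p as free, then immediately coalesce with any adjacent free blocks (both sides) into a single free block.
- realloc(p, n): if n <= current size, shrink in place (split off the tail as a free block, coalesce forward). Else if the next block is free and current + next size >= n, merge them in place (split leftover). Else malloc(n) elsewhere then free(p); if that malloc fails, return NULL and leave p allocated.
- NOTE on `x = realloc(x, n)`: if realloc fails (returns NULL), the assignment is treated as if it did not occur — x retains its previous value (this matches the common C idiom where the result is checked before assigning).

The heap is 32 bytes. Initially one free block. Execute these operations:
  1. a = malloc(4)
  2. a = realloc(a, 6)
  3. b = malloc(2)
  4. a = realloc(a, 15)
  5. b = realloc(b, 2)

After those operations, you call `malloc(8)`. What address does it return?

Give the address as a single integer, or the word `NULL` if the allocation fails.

Answer: 23

Derivation:
Op 1: a = malloc(4) -> a = 0; heap: [0-3 ALLOC][4-31 FREE]
Op 2: a = realloc(a, 6) -> a = 0; heap: [0-5 ALLOC][6-31 FREE]
Op 3: b = malloc(2) -> b = 6; heap: [0-5 ALLOC][6-7 ALLOC][8-31 FREE]
Op 4: a = realloc(a, 15) -> a = 8; heap: [0-5 FREE][6-7 ALLOC][8-22 ALLOC][23-31 FREE]
Op 5: b = realloc(b, 2) -> b = 6; heap: [0-5 FREE][6-7 ALLOC][8-22 ALLOC][23-31 FREE]
malloc(8): first-fit scan over [0-5 FREE][6-7 ALLOC][8-22 ALLOC][23-31 FREE] -> 23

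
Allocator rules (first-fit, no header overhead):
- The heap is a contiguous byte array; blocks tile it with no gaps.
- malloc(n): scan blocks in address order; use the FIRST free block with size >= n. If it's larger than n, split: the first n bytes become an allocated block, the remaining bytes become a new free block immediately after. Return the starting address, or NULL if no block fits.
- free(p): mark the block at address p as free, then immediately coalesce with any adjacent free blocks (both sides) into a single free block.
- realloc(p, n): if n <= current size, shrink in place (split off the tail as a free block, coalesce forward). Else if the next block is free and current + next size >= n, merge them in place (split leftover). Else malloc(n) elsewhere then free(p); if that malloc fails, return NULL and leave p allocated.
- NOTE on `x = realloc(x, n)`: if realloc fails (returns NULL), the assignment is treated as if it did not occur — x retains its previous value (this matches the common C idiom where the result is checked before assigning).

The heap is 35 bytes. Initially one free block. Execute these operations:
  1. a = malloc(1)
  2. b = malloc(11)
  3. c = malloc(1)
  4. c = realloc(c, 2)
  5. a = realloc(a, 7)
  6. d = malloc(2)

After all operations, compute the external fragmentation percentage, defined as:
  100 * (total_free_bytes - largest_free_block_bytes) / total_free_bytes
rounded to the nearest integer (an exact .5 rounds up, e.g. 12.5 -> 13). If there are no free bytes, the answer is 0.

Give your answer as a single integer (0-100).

Answer: 8

Derivation:
Op 1: a = malloc(1) -> a = 0; heap: [0-0 ALLOC][1-34 FREE]
Op 2: b = malloc(11) -> b = 1; heap: [0-0 ALLOC][1-11 ALLOC][12-34 FREE]
Op 3: c = malloc(1) -> c = 12; heap: [0-0 ALLOC][1-11 ALLOC][12-12 ALLOC][13-34 FREE]
Op 4: c = realloc(c, 2) -> c = 12; heap: [0-0 ALLOC][1-11 ALLOC][12-13 ALLOC][14-34 FREE]
Op 5: a = realloc(a, 7) -> a = 14; heap: [0-0 FREE][1-11 ALLOC][12-13 ALLOC][14-20 ALLOC][21-34 FREE]
Op 6: d = malloc(2) -> d = 21; heap: [0-0 FREE][1-11 ALLOC][12-13 ALLOC][14-20 ALLOC][21-22 ALLOC][23-34 FREE]
Free blocks: [1 12] total_free=13 largest=12 -> 100*(13-12)/13 = 100/13 ≈ 7.692 -> rounds to 8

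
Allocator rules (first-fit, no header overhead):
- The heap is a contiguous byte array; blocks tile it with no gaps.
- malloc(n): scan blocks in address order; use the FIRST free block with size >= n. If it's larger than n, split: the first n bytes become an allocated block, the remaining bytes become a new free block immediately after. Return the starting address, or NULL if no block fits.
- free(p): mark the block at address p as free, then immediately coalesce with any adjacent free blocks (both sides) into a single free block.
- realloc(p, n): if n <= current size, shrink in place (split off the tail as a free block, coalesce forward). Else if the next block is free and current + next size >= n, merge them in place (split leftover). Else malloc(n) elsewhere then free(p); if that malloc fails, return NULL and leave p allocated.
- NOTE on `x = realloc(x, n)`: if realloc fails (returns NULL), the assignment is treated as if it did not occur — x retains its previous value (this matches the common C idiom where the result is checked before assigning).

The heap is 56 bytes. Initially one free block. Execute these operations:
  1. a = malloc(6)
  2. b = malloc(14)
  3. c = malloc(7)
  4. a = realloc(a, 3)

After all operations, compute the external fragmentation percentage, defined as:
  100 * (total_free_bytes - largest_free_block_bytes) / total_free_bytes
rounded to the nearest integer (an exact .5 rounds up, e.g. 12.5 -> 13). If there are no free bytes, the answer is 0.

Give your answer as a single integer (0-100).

Answer: 9

Derivation:
Op 1: a = malloc(6) -> a = 0; heap: [0-5 ALLOC][6-55 FREE]
Op 2: b = malloc(14) -> b = 6; heap: [0-5 ALLOC][6-19 ALLOC][20-55 FREE]
Op 3: c = malloc(7) -> c = 20; heap: [0-5 ALLOC][6-19 ALLOC][20-26 ALLOC][27-55 FREE]
Op 4: a = realloc(a, 3) -> a = 0; heap: [0-2 ALLOC][3-5 FREE][6-19 ALLOC][20-26 ALLOC][27-55 FREE]
Free blocks: [3 29] total_free=32 largest=29 -> 100*(32-29)/32 = 300/32 = 9.375 -> rounds to 9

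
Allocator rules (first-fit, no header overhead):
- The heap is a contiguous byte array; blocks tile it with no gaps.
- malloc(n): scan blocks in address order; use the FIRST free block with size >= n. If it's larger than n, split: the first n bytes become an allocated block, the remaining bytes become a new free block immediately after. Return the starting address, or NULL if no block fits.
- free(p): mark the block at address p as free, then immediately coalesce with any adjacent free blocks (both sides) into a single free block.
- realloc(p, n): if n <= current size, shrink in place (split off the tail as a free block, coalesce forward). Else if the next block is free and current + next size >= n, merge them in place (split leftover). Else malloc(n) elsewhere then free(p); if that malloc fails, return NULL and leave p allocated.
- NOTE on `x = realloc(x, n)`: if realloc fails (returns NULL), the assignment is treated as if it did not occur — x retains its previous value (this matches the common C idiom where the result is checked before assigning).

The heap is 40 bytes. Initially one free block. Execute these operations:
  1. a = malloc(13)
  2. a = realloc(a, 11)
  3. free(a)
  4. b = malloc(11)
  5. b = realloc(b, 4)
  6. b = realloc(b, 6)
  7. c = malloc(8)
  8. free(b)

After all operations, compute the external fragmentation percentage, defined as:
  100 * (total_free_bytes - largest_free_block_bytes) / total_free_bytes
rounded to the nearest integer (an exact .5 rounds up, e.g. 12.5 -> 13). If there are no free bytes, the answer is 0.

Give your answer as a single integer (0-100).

Op 1: a = malloc(13) -> a = 0; heap: [0-12 ALLOC][13-39 FREE]
Op 2: a = realloc(a, 11) -> a = 0; heap: [0-10 ALLOC][11-39 FREE]
Op 3: free(a) -> (freed a); heap: [0-39 FREE]
Op 4: b = malloc(11) -> b = 0; heap: [0-10 ALLOC][11-39 FREE]
Op 5: b = realloc(b, 4) -> b = 0; heap: [0-3 ALLOC][4-39 FREE]
Op 6: b = realloc(b, 6) -> b = 0; heap: [0-5 ALLOC][6-39 FREE]
Op 7: c = malloc(8) -> c = 6; heap: [0-5 ALLOC][6-13 ALLOC][14-39 FREE]
Op 8: free(b) -> (freed b); heap: [0-5 FREE][6-13 ALLOC][14-39 FREE]
Free blocks: [6 26] total_free=32 largest=26 -> 100*(32-26)/32 = 600/32 = 18.75 -> rounds to 19

Answer: 19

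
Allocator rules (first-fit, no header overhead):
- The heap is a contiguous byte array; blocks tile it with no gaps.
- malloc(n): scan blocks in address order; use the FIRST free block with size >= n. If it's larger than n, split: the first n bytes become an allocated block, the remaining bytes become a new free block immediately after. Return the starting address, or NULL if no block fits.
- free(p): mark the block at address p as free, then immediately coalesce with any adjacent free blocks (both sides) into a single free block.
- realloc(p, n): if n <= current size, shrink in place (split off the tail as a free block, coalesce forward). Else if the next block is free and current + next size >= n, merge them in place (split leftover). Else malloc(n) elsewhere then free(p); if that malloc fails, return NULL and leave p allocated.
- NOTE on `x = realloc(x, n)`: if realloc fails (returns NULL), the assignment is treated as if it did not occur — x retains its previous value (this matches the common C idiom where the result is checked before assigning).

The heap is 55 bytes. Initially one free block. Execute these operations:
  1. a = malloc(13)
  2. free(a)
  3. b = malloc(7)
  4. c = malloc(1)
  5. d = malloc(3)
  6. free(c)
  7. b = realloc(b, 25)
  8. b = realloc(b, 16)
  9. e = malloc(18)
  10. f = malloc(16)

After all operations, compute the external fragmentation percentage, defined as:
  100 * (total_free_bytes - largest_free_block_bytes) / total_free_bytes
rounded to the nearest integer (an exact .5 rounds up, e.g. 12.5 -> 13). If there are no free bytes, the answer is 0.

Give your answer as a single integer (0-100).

Answer: 44

Derivation:
Op 1: a = malloc(13) -> a = 0; heap: [0-12 ALLOC][13-54 FREE]
Op 2: free(a) -> (freed a); heap: [0-54 FREE]
Op 3: b = malloc(7) -> b = 0; heap: [0-6 ALLOC][7-54 FREE]
Op 4: c = malloc(1) -> c = 7; heap: [0-6 ALLOC][7-7 ALLOC][8-54 FREE]
Op 5: d = malloc(3) -> d = 8; heap: [0-6 ALLOC][7-7 ALLOC][8-10 ALLOC][11-54 FREE]
Op 6: free(c) -> (freed c); heap: [0-6 ALLOC][7-7 FREE][8-10 ALLOC][11-54 FREE]
Op 7: b = realloc(b, 25) -> b = 11; heap: [0-7 FREE][8-10 ALLOC][11-35 ALLOC][36-54 FREE]
Op 8: b = realloc(b, 16) -> b = 11; heap: [0-7 FREE][8-10 ALLOC][11-26 ALLOC][27-54 FREE]
Op 9: e = malloc(18) -> e = 27; heap: [0-7 FREE][8-10 ALLOC][11-26 ALLOC][27-44 ALLOC][45-54 FREE]
Op 10: f = malloc(16) -> f = NULL; heap: [0-7 FREE][8-10 ALLOC][11-26 ALLOC][27-44 ALLOC][45-54 FREE]
Free blocks: [8 10] total_free=18 largest=10 -> 100*(18-10)/18 = 800/18 ≈ 44.444 -> rounds to 44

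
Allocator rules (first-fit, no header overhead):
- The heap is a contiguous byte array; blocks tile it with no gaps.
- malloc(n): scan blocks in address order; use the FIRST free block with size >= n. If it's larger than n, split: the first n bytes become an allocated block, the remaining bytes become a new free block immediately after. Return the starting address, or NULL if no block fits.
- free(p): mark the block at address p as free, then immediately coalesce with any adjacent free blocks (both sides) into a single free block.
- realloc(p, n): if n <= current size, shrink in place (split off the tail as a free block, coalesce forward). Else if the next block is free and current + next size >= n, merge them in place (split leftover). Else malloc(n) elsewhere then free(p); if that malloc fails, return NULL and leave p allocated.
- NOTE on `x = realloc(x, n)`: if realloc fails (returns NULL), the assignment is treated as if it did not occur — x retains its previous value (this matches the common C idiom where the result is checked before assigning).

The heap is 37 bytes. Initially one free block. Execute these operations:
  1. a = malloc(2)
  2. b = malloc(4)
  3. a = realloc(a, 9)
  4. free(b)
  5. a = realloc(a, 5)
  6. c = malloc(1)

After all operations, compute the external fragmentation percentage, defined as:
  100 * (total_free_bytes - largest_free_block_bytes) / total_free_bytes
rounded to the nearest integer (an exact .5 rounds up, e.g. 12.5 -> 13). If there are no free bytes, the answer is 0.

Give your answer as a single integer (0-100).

Answer: 16

Derivation:
Op 1: a = malloc(2) -> a = 0; heap: [0-1 ALLOC][2-36 FREE]
Op 2: b = malloc(4) -> b = 2; heap: [0-1 ALLOC][2-5 ALLOC][6-36 FREE]
Op 3: a = realloc(a, 9) -> a = 6; heap: [0-1 FREE][2-5 ALLOC][6-14 ALLOC][15-36 FREE]
Op 4: free(b) -> (freed b); heap: [0-5 FREE][6-14 ALLOC][15-36 FREE]
Op 5: a = realloc(a, 5) -> a = 6; heap: [0-5 FREE][6-10 ALLOC][11-36 FREE]
Op 6: c = malloc(1) -> c = 0; heap: [0-0 ALLOC][1-5 FREE][6-10 ALLOC][11-36 FREE]
Free blocks: [5 26] total_free=31 largest=26 -> 100*(31-26)/31 = 500/31 ≈ 16.129 -> rounds to 16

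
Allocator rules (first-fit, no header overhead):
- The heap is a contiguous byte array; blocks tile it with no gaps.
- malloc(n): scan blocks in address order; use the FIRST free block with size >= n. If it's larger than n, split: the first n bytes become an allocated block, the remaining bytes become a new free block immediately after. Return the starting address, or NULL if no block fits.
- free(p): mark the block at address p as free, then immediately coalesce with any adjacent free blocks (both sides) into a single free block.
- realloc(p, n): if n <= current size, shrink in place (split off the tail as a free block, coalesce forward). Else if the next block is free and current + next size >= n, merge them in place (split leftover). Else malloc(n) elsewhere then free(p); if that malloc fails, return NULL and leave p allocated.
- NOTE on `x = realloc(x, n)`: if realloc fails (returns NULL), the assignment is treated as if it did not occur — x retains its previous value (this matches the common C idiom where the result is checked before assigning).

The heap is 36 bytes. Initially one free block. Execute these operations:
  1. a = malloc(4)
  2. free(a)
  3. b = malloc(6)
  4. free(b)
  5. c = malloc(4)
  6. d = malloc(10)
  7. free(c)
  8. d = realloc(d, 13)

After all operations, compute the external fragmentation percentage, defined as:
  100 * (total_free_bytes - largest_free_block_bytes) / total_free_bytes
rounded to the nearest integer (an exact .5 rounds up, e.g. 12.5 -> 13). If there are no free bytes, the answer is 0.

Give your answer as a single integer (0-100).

Answer: 17

Derivation:
Op 1: a = malloc(4) -> a = 0; heap: [0-3 ALLOC][4-35 FREE]
Op 2: free(a) -> (freed a); heap: [0-35 FREE]
Op 3: b = malloc(6) -> b = 0; heap: [0-5 ALLOC][6-35 FREE]
Op 4: free(b) -> (freed b); heap: [0-35 FREE]
Op 5: c = malloc(4) -> c = 0; heap: [0-3 ALLOC][4-35 FREE]
Op 6: d = malloc(10) -> d = 4; heap: [0-3 ALLOC][4-13 ALLOC][14-35 FREE]
Op 7: free(c) -> (freed c); heap: [0-3 FREE][4-13 ALLOC][14-35 FREE]
Op 8: d = realloc(d, 13) -> d = 4; heap: [0-3 FREE][4-16 ALLOC][17-35 FREE]
Free blocks: [4 19] total_free=23 largest=19 -> 100*(23-19)/23 = 400/23 ≈ 17.391 -> rounds to 17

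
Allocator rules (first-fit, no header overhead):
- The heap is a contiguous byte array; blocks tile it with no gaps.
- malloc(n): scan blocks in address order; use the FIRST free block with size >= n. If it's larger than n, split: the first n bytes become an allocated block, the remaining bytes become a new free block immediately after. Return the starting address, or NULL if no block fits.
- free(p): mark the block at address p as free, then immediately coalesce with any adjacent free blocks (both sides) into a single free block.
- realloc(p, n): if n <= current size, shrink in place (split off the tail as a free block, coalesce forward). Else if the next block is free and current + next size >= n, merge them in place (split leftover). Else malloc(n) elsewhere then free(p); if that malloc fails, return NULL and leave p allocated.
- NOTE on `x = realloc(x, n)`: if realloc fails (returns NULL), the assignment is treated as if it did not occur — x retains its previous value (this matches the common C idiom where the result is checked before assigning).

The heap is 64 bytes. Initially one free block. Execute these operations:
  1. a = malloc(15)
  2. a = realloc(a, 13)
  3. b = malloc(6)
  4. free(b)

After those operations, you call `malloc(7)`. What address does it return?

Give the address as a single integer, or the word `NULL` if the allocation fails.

Answer: 13

Derivation:
Op 1: a = malloc(15) -> a = 0; heap: [0-14 ALLOC][15-63 FREE]
Op 2: a = realloc(a, 13) -> a = 0; heap: [0-12 ALLOC][13-63 FREE]
Op 3: b = malloc(6) -> b = 13; heap: [0-12 ALLOC][13-18 ALLOC][19-63 FREE]
Op 4: free(b) -> (freed b); heap: [0-12 ALLOC][13-63 FREE]
malloc(7): first-fit scan over [0-12 ALLOC][13-63 FREE] -> 13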